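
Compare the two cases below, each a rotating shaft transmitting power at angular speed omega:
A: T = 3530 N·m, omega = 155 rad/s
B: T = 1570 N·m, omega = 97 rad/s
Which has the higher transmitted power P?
Model: a rotating shaft transmitting power at angular speed omega, so P = T·omega (SI units).
  A: P = 3530 × 155 = 547200 W = 547.2 kW
  B: P = 1570 × 97 = 152300 W = 152.3 kW
547.2 kW > 152.3 kW, so A is larger.
Final answer: A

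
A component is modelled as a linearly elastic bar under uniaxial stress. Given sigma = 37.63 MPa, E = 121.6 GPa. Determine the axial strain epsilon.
Model: a linearly elastic bar under uniaxial stress, so epsilon = sigma / E.
Convert to SI units:
  sigma = 37.63 MPa = 3.763 × 10⁷ Pa
  E = 121.6 GPa = 1.216 × 10¹¹ Pa
Substitute:
  epsilon = (3.763 × 10⁷) / (1.216 × 10¹¹)
  epsilon = 0.0003095
Final answer: epsilon = 0.0003095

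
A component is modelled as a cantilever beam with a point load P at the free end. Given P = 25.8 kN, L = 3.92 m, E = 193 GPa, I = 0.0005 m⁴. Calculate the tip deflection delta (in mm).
Model: a cantilever beam with a point load P at the free end, so delta = (P·L^3) / (3·E·I).
Convert to SI units:
  P = 25.8 kN = 25800 N
  E = 193 GPa = 1.93 × 10¹¹ Pa
Substitute:
  delta = (25800 × 3.92^3) / (3 × (1.93 × 10¹¹) × 0.0005)
  delta = 0.005368 m
Convert: delta = 0.005368 m = 5.368 mm
Final answer: delta = 5.368 mm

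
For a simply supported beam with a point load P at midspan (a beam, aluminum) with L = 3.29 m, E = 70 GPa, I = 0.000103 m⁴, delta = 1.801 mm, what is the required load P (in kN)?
Model: a simply supported beam with a point load P at midspan, so delta = (P·L^3) / (48·E·I).
Solve for P: P = (48·delta·E·I) / L^3.
Convert to SI units:
  E = 70 GPa = 7 × 10¹⁰ Pa
  delta = 1.801 mm = 0.001801 m
Substitute:
  P = (48 × 0.001801 × (7 × 10¹⁰) × 0.000103) / 3.29^3
  P = 17500 N
Convert: P = 17500 N = 17.5 kN
Final answer: P = 17.5 kN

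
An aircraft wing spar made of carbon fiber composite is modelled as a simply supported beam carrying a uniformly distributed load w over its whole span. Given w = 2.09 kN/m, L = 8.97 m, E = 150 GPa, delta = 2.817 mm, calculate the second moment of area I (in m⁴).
Model: a simply supported beam carrying a uniformly distributed load w over its whole span, so delta = (5·w·L^4) / (384·E·I).
Solve for I: I = (5·w·L^4) / (384·delta·E).
Convert to SI units:
  w = 2.09 kN/m = 2090 N/m
  E = 150 GPa = 1.5 × 10¹¹ Pa
  delta = 2.817 mm = 0.002817 m
Substitute:
  I = (5 × 2090 × 8.97^4) / (384 × 0.002817 × (1.5 × 10¹¹))
  I = 0.0004169 m⁴
Final answer: I = 0.0004169 m⁴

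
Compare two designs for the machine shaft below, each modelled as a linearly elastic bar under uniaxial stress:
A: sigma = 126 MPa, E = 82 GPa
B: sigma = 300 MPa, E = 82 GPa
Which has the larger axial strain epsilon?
Model: a linearly elastic bar under uniaxial stress, so epsilon = sigma / E (SI units).
  A: epsilon = (1.26 × 10⁸) / (8.2 × 10¹⁰) = 0.001537
  B: epsilon = (3 × 10⁸) / (8.2 × 10¹⁰) = 0.003659
0.003659 > 0.001537, so B is larger.
Final answer: B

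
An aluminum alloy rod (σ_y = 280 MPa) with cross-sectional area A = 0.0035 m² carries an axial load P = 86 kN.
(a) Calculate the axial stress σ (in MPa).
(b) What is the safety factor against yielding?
(a) Axial stress σ = P/A. Convert P = 86 kN = 86000 N.
  σ = 86000 / 0.0035 = 2.457 × 10⁷ Pa = 24.57 MPa
(b) Safety factor SF = σ_y/σ = 280 / 24.57 = 11.4
Final answer: (a) σ = 24.57 MPa, (b) SF = 11.4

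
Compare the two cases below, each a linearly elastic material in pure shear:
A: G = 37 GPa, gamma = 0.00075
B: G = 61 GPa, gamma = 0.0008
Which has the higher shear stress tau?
Model: a linearly elastic material in pure shear, so tau = G·gamma (SI units).
  A: tau = (3.7 × 10¹⁰) × 0.00075 = 2.775 × 10⁷ Pa = 27.75 MPa
  B: tau = (6.1 × 10¹⁰) × 0.0008 = 4.88 × 10⁷ Pa = 48.8 MPa
48.8 MPa > 27.75 MPa, so B is larger.
Final answer: B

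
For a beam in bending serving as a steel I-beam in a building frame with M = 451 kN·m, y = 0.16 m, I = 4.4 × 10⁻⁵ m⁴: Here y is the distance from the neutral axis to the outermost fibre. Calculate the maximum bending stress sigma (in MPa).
Model: a beam in bending, so sigma = (M·y) / I.
Convert to SI units:
  M = 451 kN·m = 451000 N·m
Substitute:
  sigma = (451000 × 0.16) / (4.4 × 10⁻⁵)
  sigma = 1.64 × 10⁹ Pa
Convert: sigma = 1.64 × 10⁹ Pa = 1640 MPa
Final answer: sigma = 1640 MPa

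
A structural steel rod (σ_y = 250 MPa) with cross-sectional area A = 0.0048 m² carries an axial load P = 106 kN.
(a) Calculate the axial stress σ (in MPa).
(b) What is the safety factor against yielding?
(a) Axial stress σ = P/A. Convert P = 106 kN = 106000 N.
  σ = 106000 / 0.0048 = 2.208 × 10⁷ Pa = 22.08 MPa
(b) Safety factor SF = σ_y/σ = 250 / 22.08 = 11.32
Final answer: (a) σ = 22.08 MPa, (b) SF = 11.32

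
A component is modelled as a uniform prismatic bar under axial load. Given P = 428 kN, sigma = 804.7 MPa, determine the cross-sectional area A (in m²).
Model: a uniform prismatic bar under axial load, so sigma = P / A.
Solve for A: A = P / sigma.
Convert to SI units:
  P = 428 kN = 428000 N
  sigma = 804.7 MPa = 8.047 × 10⁸ Pa
Substitute:
  A = 428000 / (8.047 × 10⁸)
  A = 0.0005319 m²
Final answer: A = 0.0005319 m²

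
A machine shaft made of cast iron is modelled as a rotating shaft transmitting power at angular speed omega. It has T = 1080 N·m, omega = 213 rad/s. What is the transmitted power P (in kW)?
Model: a rotating shaft transmitting power at angular speed omega, so P = T·omega.
Substitute:
  P = 1080 × 213
  P = 230000 W
Convert: P = 230000 W = 230 kW
Final answer: P = 230 kW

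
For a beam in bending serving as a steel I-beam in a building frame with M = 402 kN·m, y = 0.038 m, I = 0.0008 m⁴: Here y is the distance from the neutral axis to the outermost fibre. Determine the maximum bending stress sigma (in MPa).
Model: a beam in bending, so sigma = (M·y) / I.
Convert to SI units:
  M = 402 kN·m = 402000 N·m
Substitute:
  sigma = (402000 × 0.038) / 0.0008
  sigma = 1.91 × 10⁷ Pa
Convert: sigma = 1.91 × 10⁷ Pa = 19.1 MPa
Final answer: sigma = 19.1 MPa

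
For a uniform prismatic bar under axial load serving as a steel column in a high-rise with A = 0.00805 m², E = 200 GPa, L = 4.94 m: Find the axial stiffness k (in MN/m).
Model: a uniform prismatic bar under axial load, so k = (A·E) / L.
Convert to SI units:
  E = 200 GPa = 2 × 10¹¹ Pa
Substitute:
  k = (0.00805 × (2 × 10¹¹)) / 4.94
  k = 3.259 × 10⁸ N/m
Convert: k = 3.259 × 10⁸ N/m = 325.9 MN/m
Final answer: k = 325.9 MN/m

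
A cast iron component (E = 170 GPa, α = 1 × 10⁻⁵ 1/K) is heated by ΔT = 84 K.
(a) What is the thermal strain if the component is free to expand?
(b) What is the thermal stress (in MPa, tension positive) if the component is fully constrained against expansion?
(a) Free thermal strain ε_th = α·ΔT = (1 × 10⁻⁵) × 84 = 0.00084
(b) Fully constrained, the expansion is suppressed, so σ = -E·α·ΔT. Convert E = 170 GPa = 1.7 × 10¹¹ Pa.
  σ = -(1.7 × 10¹¹) × (1 × 10⁻⁵) × 84 = -1.428 × 10⁸ Pa = -142.8 MPa (compressive)
Final answer: (a) ε_th = 0.00084, (b) σ = -142.8 MPa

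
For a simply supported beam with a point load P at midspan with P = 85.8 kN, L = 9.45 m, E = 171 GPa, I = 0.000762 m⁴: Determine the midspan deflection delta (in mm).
Model: a simply supported beam with a point load P at midspan, so delta = (P·L^3) / (48·E·I).
Convert to SI units:
  P = 85.8 kN = 85800 N
  E = 171 GPa = 1.71 × 10¹¹ Pa
Substitute:
  delta = (85800 × 9.45^3) / (48 × (1.71 × 10¹¹) × 0.000762)
  delta = 0.01158 m
Convert: delta = 0.01158 m = 11.58 mm
Final answer: delta = 11.58 mm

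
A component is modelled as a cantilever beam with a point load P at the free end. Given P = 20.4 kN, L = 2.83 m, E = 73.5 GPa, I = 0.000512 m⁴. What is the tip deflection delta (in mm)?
Model: a cantilever beam with a point load P at the free end, so delta = (P·L^3) / (3·E·I).
Convert to SI units:
  P = 20.4 kN = 20400 N
  E = 73.5 GPa = 7.35 × 10¹⁰ Pa
Substitute:
  delta = (20400 × 2.83^3) / (3 × (7.35 × 10¹⁰) × 0.000512)
  delta = 0.004096 m
Convert: delta = 0.004096 m = 4.096 mm
Final answer: delta = 4.096 mm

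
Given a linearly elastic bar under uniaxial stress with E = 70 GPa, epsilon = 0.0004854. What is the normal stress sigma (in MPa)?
Model: a linearly elastic bar under uniaxial stress, so sigma = E·epsilon.
Convert to SI units:
  E = 70 GPa = 7 × 10¹⁰ Pa
Substitute:
  sigma = (7 × 10¹⁰) × 0.0004854
  sigma = 3.398 × 10⁷ Pa
Convert: sigma = 3.398 × 10⁷ Pa = 33.98 MPa
Final answer: sigma = 33.98 MPa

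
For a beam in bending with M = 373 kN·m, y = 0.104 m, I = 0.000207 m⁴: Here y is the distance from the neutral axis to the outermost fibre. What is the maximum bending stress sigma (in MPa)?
Model: a beam in bending, so sigma = (M·y) / I.
Convert to SI units:
  M = 373 kN·m = 373000 N·m
Substitute:
  sigma = (373000 × 0.104) / 0.000207
  sigma = 1.874 × 10⁸ Pa
Convert: sigma = 1.874 × 10⁸ Pa = 187.4 MPa
Final answer: sigma = 187.4 MPa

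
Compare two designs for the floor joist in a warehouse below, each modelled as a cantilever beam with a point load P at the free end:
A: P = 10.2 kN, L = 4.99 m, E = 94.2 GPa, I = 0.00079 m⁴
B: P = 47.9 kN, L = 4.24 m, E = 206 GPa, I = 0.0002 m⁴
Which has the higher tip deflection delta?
Model: a cantilever beam with a point load P at the free end, so delta = (P·L^3) / (3·E·I) (SI units).
  A: delta = (10200 × 4.99^3) / (3 × (9.42 × 10¹⁰) × 0.00079) = 0.005677 m = 5.677 mm
  B: delta = (47900 × 4.24^3) / (3 × (2.06 × 10¹¹) × 0.0002) = 0.02954 m = 29.54 mm
29.54 mm > 5.677 mm, so B is larger.
Final answer: B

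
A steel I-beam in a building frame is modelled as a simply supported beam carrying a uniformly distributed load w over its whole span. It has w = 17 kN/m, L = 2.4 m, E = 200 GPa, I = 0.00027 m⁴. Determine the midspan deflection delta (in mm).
Model: a simply supported beam carrying a uniformly distributed load w over its whole span, so delta = (5·w·L^4) / (384·E·I).
Convert to SI units:
  w = 17 kN/m = 17000 N/m
  E = 200 GPa = 2 × 10¹¹ Pa
Substitute:
  delta = (5 × 17000 × 2.4^4) / (384 × (2 × 10¹¹) × 0.00027)
  delta = 0.000136 m
Convert: delta = 0.000136 m = 0.136 mm
Final answer: delta = 0.136 mm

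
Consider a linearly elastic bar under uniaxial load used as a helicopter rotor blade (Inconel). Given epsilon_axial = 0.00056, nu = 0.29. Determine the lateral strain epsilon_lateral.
Model: a linearly elastic bar under uniaxial load, so epsilon_lateral = -nu·epsilon_axial.
Substitute:
  epsilon_lateral = -(0.29 × 0.00056)
  epsilon_lateral = -0.0001624
Final answer: epsilon_lateral = -0.0001624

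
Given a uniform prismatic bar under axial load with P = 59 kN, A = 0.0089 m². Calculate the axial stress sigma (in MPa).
Model: a uniform prismatic bar under axial load, so sigma = P / A.
Convert to SI units:
  P = 59 kN = 59000 N
Substitute:
  sigma = 59000 / 0.0089
  sigma = 6.629 × 10⁶ Pa
Convert: sigma = 6.629 × 10⁶ Pa = 6.629 MPa
Final answer: sigma = 6.629 MPa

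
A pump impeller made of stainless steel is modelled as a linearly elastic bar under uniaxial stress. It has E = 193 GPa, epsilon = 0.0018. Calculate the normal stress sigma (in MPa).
Model: a linearly elastic bar under uniaxial stress, so sigma = E·epsilon.
Convert to SI units:
  E = 193 GPa = 1.93 × 10¹¹ Pa
Substitute:
  sigma = (1.93 × 10¹¹) × 0.0018
  sigma = 3.474 × 10⁸ Pa
Convert: sigma = 3.474 × 10⁸ Pa = 347.4 MPa
Final answer: sigma = 347.4 MPa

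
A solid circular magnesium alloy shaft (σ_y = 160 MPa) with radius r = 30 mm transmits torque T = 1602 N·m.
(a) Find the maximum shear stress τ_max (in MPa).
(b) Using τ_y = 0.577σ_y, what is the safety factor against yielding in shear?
(a) For a solid circular shaft, τ_max = T·r/J with J = π·r^4/2, i.e. τ_max = 2·T / (π·r^3). Convert r = 30 mm = 0.03 m.
  τ_max = (2 × 1602) / (π × 0.03^3) = 3.777 × 10⁷ Pa = 37.77 MPa
(b) τ_y = 0.577 × 160 = 92.32 MPa
  SF = τ_y/τ_max = 92.32 / 37.77 = 2.444
Final answer: (a) τ_max = 37.77 MPa, (b) SF = 2.444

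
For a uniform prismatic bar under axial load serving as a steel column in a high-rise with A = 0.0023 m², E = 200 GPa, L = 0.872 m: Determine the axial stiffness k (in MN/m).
Model: a uniform prismatic bar under axial load, so k = (A·E) / L.
Convert to SI units:
  E = 200 GPa = 2 × 10¹¹ Pa
Substitute:
  k = (0.0023 × (2 × 10¹¹)) / 0.872
  k = 5.275 × 10⁸ N/m
Convert: k = 5.275 × 10⁸ N/m = 527.5 MN/m
Final answer: k = 527.5 MN/m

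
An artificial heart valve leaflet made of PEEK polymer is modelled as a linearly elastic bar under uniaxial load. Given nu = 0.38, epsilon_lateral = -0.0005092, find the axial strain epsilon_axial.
Model: a linearly elastic bar under uniaxial load, so epsilon_lateral = -nu·epsilon_axial.
Solve for epsilon_axial: epsilon_axial = -epsilon_lateral / nu.
Substitute:
  epsilon_axial = -(-0.0005092) / 0.38
  epsilon_axial = 0.00134
Final answer: epsilon_axial = 0.00134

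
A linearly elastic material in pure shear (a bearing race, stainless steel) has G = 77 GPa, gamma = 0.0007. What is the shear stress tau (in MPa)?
Model: a linearly elastic material in pure shear, so tau = G·gamma.
Convert to SI units:
  G = 77 GPa = 7.7 × 10¹⁰ Pa
Substitute:
  tau = (7.7 × 10¹⁰) × 0.0007
  tau = 5.39 × 10⁷ Pa
Convert: tau = 5.39 × 10⁷ Pa = 53.9 MPa
Final answer: tau = 53.9 MPa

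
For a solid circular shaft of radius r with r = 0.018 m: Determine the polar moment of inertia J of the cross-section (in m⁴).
Model: a solid circular shaft of radius r, so J = (π·r^4) / 2.
Substitute:
  J = (π × 0.018^4) / 2
  J = 1.649 × 10⁻⁷ m⁴
Final answer: J = 1.649 × 10⁻⁷ m⁴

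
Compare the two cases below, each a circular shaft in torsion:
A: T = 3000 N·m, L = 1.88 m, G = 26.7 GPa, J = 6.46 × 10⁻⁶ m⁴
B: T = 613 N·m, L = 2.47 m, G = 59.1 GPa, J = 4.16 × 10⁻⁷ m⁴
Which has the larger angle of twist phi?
Model: a circular shaft in torsion, so phi = (T·L) / (G·J) (SI units).
  A: phi = (3000 × 1.88) / ((2.67 × 10¹⁰) × (6.46 × 10⁻⁶)) = 0.0327 rad = 1.874°
  B: phi = (613 × 2.47) / ((5.91 × 10¹⁰) × (4.16 × 10⁻⁷)) = 0.06159 rad = 3.529°
3.529° > 1.874°, so B is larger.
Final answer: B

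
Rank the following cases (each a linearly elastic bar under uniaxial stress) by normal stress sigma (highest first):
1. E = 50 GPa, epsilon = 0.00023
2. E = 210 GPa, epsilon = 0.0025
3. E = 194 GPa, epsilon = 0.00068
Model: a linearly elastic bar under uniaxial stress, so sigma = E·epsilon (SI units).
  Case 1: sigma = (5 × 10¹⁰) × 0.00023 = 1.15 × 10⁷ Pa = 11.5 MPa
  Case 2: sigma = (2.1 × 10¹¹) × 0.0025 = 5.25 × 10⁸ Pa = 525 MPa
  Case 3: sigma = (1.94 × 10¹¹) × 0.00068 = 1.319 × 10⁸ Pa = 131.9 MPa
Ordering: 525 MPa (case 2) > 131.9 MPa (case 3) > 11.5 MPa (case 1)
Final answer: 2, 3, 1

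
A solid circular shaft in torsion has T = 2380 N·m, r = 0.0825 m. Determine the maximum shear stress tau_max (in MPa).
Model: a solid circular shaft in torsion, so tau_max = (2·T) / (π·r^3).
Substitute:
  tau_max = (2 × 2380) / (π × 0.0825^3)
  tau_max = 2.698 × 10⁶ Pa
Convert: tau_max = 2.698 × 10⁶ Pa = 2.698 MPa
Final answer: tau_max = 2.698 MPa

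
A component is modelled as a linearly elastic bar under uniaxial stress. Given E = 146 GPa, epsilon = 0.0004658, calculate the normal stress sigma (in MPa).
Model: a linearly elastic bar under uniaxial stress, so epsilon = sigma / E.
Solve for sigma: sigma = epsilon·E.
Convert to SI units:
  E = 146 GPa = 1.46 × 10¹¹ Pa
Substitute:
  sigma = 0.0004658 × (1.46 × 10¹¹)
  sigma = 6.801 × 10⁷ Pa
Convert: sigma = 6.801 × 10⁷ Pa = 68.01 MPa
Final answer: sigma = 68.01 MPa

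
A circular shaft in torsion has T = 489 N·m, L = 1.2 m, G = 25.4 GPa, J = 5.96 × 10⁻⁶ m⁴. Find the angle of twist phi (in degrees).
Model: a circular shaft in torsion, so phi = (T·L) / (G·J).
Convert to SI units:
  G = 25.4 GPa = 2.54 × 10¹⁰ Pa
Substitute:
  phi = (489 × 1.2) / ((2.54 × 10¹⁰) × (5.96 × 10⁻⁶))
  phi = 0.003876 rad
Convert to degrees: phi = 0.003876 × 180/π = 0.2221°
Final answer: phi = 0.2221°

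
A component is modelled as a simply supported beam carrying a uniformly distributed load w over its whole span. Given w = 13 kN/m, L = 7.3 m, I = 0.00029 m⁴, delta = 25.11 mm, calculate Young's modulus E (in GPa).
Model: a simply supported beam carrying a uniformly distributed load w over its whole span, so delta = (5·w·L^4) / (384·E·I).
Solve for E: E = (5·w·L^4) / (384·delta·I).
Convert to SI units:
  w = 13 kN/m = 13000 N/m
  delta = 25.11 mm = 0.02511 m
Substitute:
  E = (5 × 13000 × 7.3^4) / (384 × 0.02511 × 0.00029)
  E = 6.601 × 10¹⁰ Pa
Convert: E = 6.601 × 10¹⁰ Pa = 66.01 GPa
Final answer: E = 66.01 GPa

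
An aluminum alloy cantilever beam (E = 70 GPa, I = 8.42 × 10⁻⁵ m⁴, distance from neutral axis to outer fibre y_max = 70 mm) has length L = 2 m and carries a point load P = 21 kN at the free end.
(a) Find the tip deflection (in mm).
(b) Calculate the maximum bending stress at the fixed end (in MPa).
(a) Tip deflection of a cantilever with an end point load: δ = P·L^3 / (3·E·I). Convert P = 21 kN = 21000 N, E = 70 GPa = 7 × 10¹⁰ Pa.
  δ = (21000 × 2^3) / (3 × (7 × 10¹⁰) × (8.42 × 10⁻⁵)) = 0.009501 m = 9.501 mm
(b) Maximum bending moment at the fixed end: M = P·L = 21000 × 2 = 42000 N·m. Convert y_max = 70 mm = 0.07 m.
  σ = M·y_max / I = (42000 × 0.07) / (8.42 × 10⁻⁵) = 3.492 × 10⁷ Pa = 34.92 MPa
Final answer: (a) δ = 9.501 mm, (b) σ = 34.92 MPa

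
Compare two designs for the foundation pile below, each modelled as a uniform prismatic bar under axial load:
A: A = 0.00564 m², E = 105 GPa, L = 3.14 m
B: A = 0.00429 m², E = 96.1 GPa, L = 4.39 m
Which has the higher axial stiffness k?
Model: a uniform prismatic bar under axial load, so k = (A·E) / L (SI units).
  A: k = (0.00564 × (1.05 × 10¹¹)) / 3.14 = 1.886 × 10⁸ N/m = 188.6 MN/m
  B: k = (0.00429 × (9.61 × 10¹⁰)) / 4.39 = 9.391 × 10⁷ N/m = 93.91 MN/m
188.6 MN/m > 93.91 MN/m, so A is larger.
Final answer: A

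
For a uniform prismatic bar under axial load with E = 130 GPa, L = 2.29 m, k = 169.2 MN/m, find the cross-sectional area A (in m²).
Model: a uniform prismatic bar under axial load, so k = (A·E) / L.
Solve for A: A = (k·L) / E.
Convert to SI units:
  E = 130 GPa = 1.3 × 10¹¹ Pa
  k = 169.2 MN/m = 1.692 × 10⁸ N/m
Substitute:
  A = ((1.692 × 10⁸) × 2.29) / (1.3 × 10¹¹)
  A = 0.002981 m²
Final answer: A = 0.002981 m²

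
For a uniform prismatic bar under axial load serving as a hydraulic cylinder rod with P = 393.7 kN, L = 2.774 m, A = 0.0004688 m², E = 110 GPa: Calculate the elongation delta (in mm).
Model: a uniform prismatic bar under axial load, so delta = (P·L) / (A·E).
Convert to SI units:
  P = 393.7 kN = 393700 N
  E = 110 GPa = 1.1 × 10¹¹ Pa
Substitute:
  delta = (393700 × 2.774) / (0.0004688 × (1.1 × 10¹¹))
  delta = 0.02118 m
Convert: delta = 0.02118 m = 21.18 mm
Final answer: delta = 21.18 mm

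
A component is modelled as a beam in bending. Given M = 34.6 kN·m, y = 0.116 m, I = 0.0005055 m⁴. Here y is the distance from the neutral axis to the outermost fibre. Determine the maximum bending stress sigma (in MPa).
Model: a beam in bending, so sigma = (M·y) / I.
Convert to SI units:
  M = 34.6 kN·m = 34600 N·m
Substitute:
  sigma = (34600 × 0.116) / 0.0005055
  sigma = 7.94 × 10⁶ Pa
Convert: sigma = 7.94 × 10⁶ Pa = 7.94 MPa
Final answer: sigma = 7.94 MPa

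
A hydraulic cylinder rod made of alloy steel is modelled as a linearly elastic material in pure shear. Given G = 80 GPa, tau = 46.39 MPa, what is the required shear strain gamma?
Model: a linearly elastic material in pure shear, so tau = G·gamma.
Solve for gamma: gamma = tau / G.
Convert to SI units:
  G = 80 GPa = 8 × 10¹⁰ Pa
  tau = 46.39 MPa = 4.639 × 10⁷ Pa
Substitute:
  gamma = (4.639 × 10⁷) / (8 × 10¹⁰)
  gamma = 0.0005799
Final answer: gamma = 0.0005799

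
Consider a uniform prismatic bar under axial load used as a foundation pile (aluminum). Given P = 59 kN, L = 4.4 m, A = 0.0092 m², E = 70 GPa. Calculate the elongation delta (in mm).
Model: a uniform prismatic bar under axial load, so delta = (P·L) / (A·E).
Convert to SI units:
  P = 59 kN = 59000 N
  E = 70 GPa = 7 × 10¹⁰ Pa
Substitute:
  delta = (59000 × 4.4) / (0.0092 × (7 × 10¹⁰))
  delta = 0.0004031 m
Convert: delta = 0.0004031 m = 0.4031 mm
Final answer: delta = 0.4031 mm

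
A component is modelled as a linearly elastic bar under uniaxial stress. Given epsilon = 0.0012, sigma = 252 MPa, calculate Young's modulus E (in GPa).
Model: a linearly elastic bar under uniaxial stress, so sigma = E·epsilon.
Solve for E: E = sigma / epsilon.
Convert to SI units:
  sigma = 252 MPa = 2.52 × 10⁸ Pa
Substitute:
  E = (2.52 × 10⁸) / 0.0012
  E = 2.1 × 10¹¹ Pa
Convert: E = 2.1 × 10¹¹ Pa = 210 GPa
Final answer: E = 210 GPa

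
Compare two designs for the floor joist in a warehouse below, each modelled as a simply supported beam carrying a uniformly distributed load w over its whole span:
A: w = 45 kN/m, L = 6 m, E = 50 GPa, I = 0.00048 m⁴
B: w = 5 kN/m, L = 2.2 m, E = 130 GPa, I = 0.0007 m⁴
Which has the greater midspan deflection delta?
Model: a simply supported beam carrying a uniformly distributed load w over its whole span, so delta = (5·w·L^4) / (384·E·I) (SI units).
  A: delta = (5 × 45000 × 6^4) / (384 × (5 × 10¹⁰) × 0.00048) = 0.03164 m = 31.64 mm
  B: delta = (5 × 5000 × 2.2^4) / (384 × (1.3 × 10¹¹) × 0.0007) = 1.676 × 10⁻⁵ m = 0.01676 mm
31.64 mm > 0.01676 mm, so A is larger.
Final answer: A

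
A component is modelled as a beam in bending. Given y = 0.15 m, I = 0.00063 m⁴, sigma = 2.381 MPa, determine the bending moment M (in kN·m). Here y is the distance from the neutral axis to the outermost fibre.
Model: a beam in bending, so sigma = (M·y) / I.
Solve for M: M = (sigma·I) / y.
Convert to SI units:
  sigma = 2.381 MPa = 2.381 × 10⁶ Pa
Substitute:
  M = ((2.381 × 10⁶) × 0.00063) / 0.15
  M = 10000 N·m
Convert: M = 10000 N·m = 10 kN·m
Final answer: M = 10 kN·m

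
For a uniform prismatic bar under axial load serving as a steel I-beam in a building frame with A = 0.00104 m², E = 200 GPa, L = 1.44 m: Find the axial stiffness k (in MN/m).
Model: a uniform prismatic bar under axial load, so k = (A·E) / L.
Convert to SI units:
  E = 200 GPa = 2 × 10¹¹ Pa
Substitute:
  k = (0.00104 × (2 × 10¹¹)) / 1.44
  k = 1.444 × 10⁸ N/m
Convert: k = 1.444 × 10⁸ N/m = 144.4 MN/m
Final answer: k = 144.4 MN/m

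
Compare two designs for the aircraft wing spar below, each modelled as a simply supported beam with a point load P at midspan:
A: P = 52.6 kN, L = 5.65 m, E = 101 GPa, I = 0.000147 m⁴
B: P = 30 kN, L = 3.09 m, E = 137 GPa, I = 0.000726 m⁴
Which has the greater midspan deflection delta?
Model: a simply supported beam with a point load P at midspan, so delta = (P·L^3) / (48·E·I) (SI units).
  A: delta = (52600 × 5.65^3) / (48 × (1.01 × 10¹¹) × 0.000147) = 0.01331 m = 13.31 mm
  B: delta = (30000 × 3.09^3) / (48 × (1.37 × 10¹¹) × 0.000726) = 0.0001854 m = 0.1854 mm
13.31 mm > 0.1854 mm, so A is larger.
Final answer: A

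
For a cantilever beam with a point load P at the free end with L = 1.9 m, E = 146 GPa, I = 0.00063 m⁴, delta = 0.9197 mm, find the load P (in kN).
Model: a cantilever beam with a point load P at the free end, so delta = (P·L^3) / (3·E·I).
Solve for P: P = (3·delta·E·I) / L^3.
Convert to SI units:
  E = 146 GPa = 1.46 × 10¹¹ Pa
  delta = 0.9197 mm = 0.0009197 m
Substitute:
  P = (3 × 0.0009197 × (1.46 × 10¹¹) × 0.00063) / 1.9^3
  P = 37000 N
Convert: P = 37000 N = 37 kN
Final answer: P = 37 kN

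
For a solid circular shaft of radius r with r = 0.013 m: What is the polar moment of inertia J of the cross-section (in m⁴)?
Model: a solid circular shaft of radius r, so J = (π·r^4) / 2.
Substitute:
  J = (π × 0.013^4) / 2
  J = 4.486 × 10⁻⁸ m⁴
Final answer: J = 4.486 × 10⁻⁸ m⁴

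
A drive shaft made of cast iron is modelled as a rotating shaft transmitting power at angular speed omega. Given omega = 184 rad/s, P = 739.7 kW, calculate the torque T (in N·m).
Model: a rotating shaft transmitting power at angular speed omega, so P = T·omega.
Solve for T: T = P / omega.
Convert to SI units:
  P = 739.7 kW = 739700 W
Substitute:
  T = 739700 / 184
  T = 4020 N·m
Final answer: T = 4020 N·m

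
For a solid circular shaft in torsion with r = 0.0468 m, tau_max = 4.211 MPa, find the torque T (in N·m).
Model: a solid circular shaft in torsion, so tau_max = (2·T) / (π·r^3).
Solve for T: T = (π·tau_max·r^3) / 2.
Convert to SI units:
  tau_max = 4.211 MPa = 4.211 × 10⁶ Pa
Substitute:
  T = (π × (4.211 × 10⁶) × 0.0468^3) / 2
  T = 678 N·m
Final answer: T = 678 N·m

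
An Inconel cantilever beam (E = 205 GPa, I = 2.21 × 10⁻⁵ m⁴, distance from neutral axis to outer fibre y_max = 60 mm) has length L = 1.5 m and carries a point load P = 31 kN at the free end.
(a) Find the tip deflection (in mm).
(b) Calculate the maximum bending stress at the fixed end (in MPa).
(a) Tip deflection of a cantilever with an end point load: δ = P·L^3 / (3·E·I). Convert P = 31 kN = 31000 N, E = 205 GPa = 2.05 × 10¹¹ Pa.
  δ = (31000 × 1.5^3) / (3 × (2.05 × 10¹¹) × (2.21 × 10⁻⁵)) = 0.007698 m = 7.698 mm
(b) Maximum bending moment at the fixed end: M = P·L = 31000 × 1.5 = 46500 N·m. Convert y_max = 60 mm = 0.06 m.
  σ = M·y_max / I = (46500 × 0.06) / (2.21 × 10⁻⁵) = 1.262 × 10⁸ Pa = 126.2 MPa
Final answer: (a) δ = 7.698 mm, (b) σ = 126.2 MPa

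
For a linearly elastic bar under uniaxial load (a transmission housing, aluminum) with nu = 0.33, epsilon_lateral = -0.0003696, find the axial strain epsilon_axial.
Model: a linearly elastic bar under uniaxial load, so epsilon_lateral = -nu·epsilon_axial.
Solve for epsilon_axial: epsilon_axial = -epsilon_lateral / nu.
Substitute:
  epsilon_axial = -(-0.0003696) / 0.33
  epsilon_axial = 0.00112
Final answer: epsilon_axial = 0.00112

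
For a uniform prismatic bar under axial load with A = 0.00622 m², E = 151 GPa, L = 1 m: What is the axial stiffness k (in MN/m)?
Model: a uniform prismatic bar under axial load, so k = (A·E) / L.
Convert to SI units:
  E = 151 GPa = 1.51 × 10¹¹ Pa
Substitute:
  k = (0.00622 × (1.51 × 10¹¹)) / 1
  k = 9.392 × 10⁸ N/m
Convert: k = 9.392 × 10⁸ N/m = 939.2 MN/m
Final answer: k = 939.2 MN/m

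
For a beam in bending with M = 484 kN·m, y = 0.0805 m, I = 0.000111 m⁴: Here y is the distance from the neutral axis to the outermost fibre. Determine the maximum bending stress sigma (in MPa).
Model: a beam in bending, so sigma = (M·y) / I.
Convert to SI units:
  M = 484 kN·m = 484000 N·m
Substitute:
  sigma = (484000 × 0.0805) / 0.000111
  sigma = 3.51 × 10⁸ Pa
Convert: sigma = 3.51 × 10⁸ Pa = 351 MPa
Final answer: sigma = 351 MPa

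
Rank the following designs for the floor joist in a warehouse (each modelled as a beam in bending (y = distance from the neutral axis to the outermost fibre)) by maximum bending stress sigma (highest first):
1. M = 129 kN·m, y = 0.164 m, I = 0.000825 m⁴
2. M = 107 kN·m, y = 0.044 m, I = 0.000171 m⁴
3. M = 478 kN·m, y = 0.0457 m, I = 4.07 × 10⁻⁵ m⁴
Model: a beam in bending (y = distance from the neutral axis to the outermost fibre), so sigma = (M·y) / I (SI units).
  Case 1: sigma = (129000 × 0.164) / 0.000825 = 2.564 × 10⁷ Pa = 25.64 MPa
  Case 2: sigma = (107000 × 0.044) / 0.000171 = 2.753 × 10⁷ Pa = 27.53 MPa
  Case 3: sigma = (478000 × 0.0457) / (4.07 × 10⁻⁵) = 5.367 × 10⁸ Pa = 536.7 MPa
Ordering: 536.7 MPa (case 3) > 27.53 MPa (case 2) > 25.64 MPa (case 1)
Final answer: 3, 2, 1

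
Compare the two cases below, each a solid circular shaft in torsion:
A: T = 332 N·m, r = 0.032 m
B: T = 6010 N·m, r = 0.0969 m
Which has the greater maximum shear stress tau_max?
Model: a solid circular shaft in torsion, so tau_max = (2·T) / (π·r^3) (SI units).
  A: tau_max = (2 × 332) / (π × 0.032^3) = 6.45 × 10⁶ Pa = 6.45 MPa
  B: tau_max = (2 × 6010) / (π × 0.0969^3) = 4.205 × 10⁶ Pa = 4.205 MPa
6.45 MPa > 4.205 MPa, so A is larger.
Final answer: A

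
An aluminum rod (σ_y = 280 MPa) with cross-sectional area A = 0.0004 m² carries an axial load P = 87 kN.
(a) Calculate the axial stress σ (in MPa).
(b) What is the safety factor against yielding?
(a) Axial stress σ = P/A. Convert P = 87 kN = 87000 N.
  σ = 87000 / 0.0004 = 2.175 × 10⁸ Pa = 217.5 MPa
(b) Safety factor SF = σ_y/σ = 280 / 217.5 = 1.287
Final answer: (a) σ = 217.5 MPa, (b) SF = 1.287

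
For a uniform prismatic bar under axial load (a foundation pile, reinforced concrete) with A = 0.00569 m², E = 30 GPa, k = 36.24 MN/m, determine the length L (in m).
Model: a uniform prismatic bar under axial load, so k = (A·E) / L.
Solve for L: L = (A·E) / k.
Convert to SI units:
  E = 30 GPa = 3 × 10¹⁰ Pa
  k = 36.24 MN/m = 3.624 × 10⁷ N/m
Substitute:
  L = (0.00569 × (3 × 10¹⁰)) / (3.624 × 10⁷)
  L = 4.71 m
Final answer: L = 4.71 m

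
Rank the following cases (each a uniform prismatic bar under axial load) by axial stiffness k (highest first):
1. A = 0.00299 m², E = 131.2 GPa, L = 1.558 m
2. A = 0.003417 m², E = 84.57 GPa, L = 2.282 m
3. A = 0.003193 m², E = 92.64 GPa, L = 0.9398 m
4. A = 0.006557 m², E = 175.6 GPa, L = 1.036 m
Model: a uniform prismatic bar under axial load, so k = (A·E) / L (SI units).
  Case 1: k = (0.00299 × (1.312 × 10¹¹)) / 1.558 = 2.518 × 10⁸ N/m = 251.8 MN/m
  Case 2: k = (0.003417 × (8.457 × 10¹⁰)) / 2.282 = 1.266 × 10⁸ N/m = 126.6 MN/m
  Case 3: k = (0.003193 × (9.264 × 10¹⁰)) / 0.9398 = 3.147 × 10⁸ N/m = 314.7 MN/m
  Case 4: k = (0.006557 × (1.756 × 10¹¹)) / 1.036 = 1.111 × 10⁹ N/m = 1111 MN/m
Ordering: 1111 MN/m (case 4) > 314.7 MN/m (case 3) > 251.8 MN/m (case 1) > 126.6 MN/m (case 2)
Final answer: 4, 3, 1, 2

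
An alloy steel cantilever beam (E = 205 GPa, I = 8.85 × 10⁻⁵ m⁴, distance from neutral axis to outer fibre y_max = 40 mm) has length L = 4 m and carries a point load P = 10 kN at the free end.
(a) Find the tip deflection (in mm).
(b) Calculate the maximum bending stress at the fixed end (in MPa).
(a) Tip deflection of a cantilever with an end point load: δ = P·L^3 / (3·E·I). Convert P = 10 kN = 10000 N, E = 205 GPa = 2.05 × 10¹¹ Pa.
  δ = (10000 × 4^3) / (3 × (2.05 × 10¹¹) × (8.85 × 10⁻⁵)) = 0.01176 m = 11.76 mm
(b) Maximum bending moment at the fixed end: M = P·L = 10000 × 4 = 40000 N·m. Convert y_max = 40 mm = 0.04 m.
  σ = M·y_max / I = (40000 × 0.04) / (8.85 × 10⁻⁵) = 1.808 × 10⁷ Pa = 18.08 MPa
Final answer: (a) δ = 11.76 mm, (b) σ = 18.08 MPa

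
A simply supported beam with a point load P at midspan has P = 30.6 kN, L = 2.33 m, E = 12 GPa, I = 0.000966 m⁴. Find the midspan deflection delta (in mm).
Model: a simply supported beam with a point load P at midspan, so delta = (P·L^3) / (48·E·I).
Convert to SI units:
  P = 30.6 kN = 30600 N
  E = 12 GPa = 1.2 × 10¹⁰ Pa
Substitute:
  delta = (30600 × 2.33^3) / (48 × (1.2 × 10¹⁰) × 0.000966)
  delta = 0.0006956 m
Convert: delta = 0.0006956 m = 0.6956 mm
Final answer: delta = 0.6956 mm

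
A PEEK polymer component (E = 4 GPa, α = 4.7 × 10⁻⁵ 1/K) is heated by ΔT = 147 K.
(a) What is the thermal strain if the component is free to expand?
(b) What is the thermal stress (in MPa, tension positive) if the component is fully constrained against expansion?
(a) Free thermal strain ε_th = α·ΔT = (4.7 × 10⁻⁵) × 147 = 0.006909
(b) Fully constrained, the expansion is suppressed, so σ = -E·α·ΔT. Convert E = 4 GPa = 4 × 10⁹ Pa.
  σ = -(4 × 10⁹) × (4.7 × 10⁻⁵) × 147 = -2.764 × 10⁷ Pa = -27.64 MPa (compressive)
Final answer: (a) ε_th = 0.006909, (b) σ = -27.64 MPa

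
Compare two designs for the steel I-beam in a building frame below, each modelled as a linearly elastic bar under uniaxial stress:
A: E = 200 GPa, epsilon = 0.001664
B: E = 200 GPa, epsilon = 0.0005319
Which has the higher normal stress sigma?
Model: a linearly elastic bar under uniaxial stress, so sigma = E·epsilon (SI units).
  A: sigma = (2 × 10¹¹) × 0.001664 = 3.328 × 10⁸ Pa = 332.8 MPa
  B: sigma = (2 × 10¹¹) × 0.0005319 = 1.064 × 10⁸ Pa = 106.4 MPa
332.8 MPa > 106.4 MPa, so A is larger.
Final answer: A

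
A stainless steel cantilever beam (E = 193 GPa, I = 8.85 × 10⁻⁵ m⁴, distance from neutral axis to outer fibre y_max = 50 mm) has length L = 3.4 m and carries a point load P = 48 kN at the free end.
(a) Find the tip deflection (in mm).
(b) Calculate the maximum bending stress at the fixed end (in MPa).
(a) Tip deflection of a cantilever with an end point load: δ = P·L^3 / (3·E·I). Convert P = 48 kN = 48000 N, E = 193 GPa = 1.93 × 10¹¹ Pa.
  δ = (48000 × 3.4^3) / (3 × (1.93 × 10¹¹) × (8.85 × 10⁻⁵)) = 0.03682 m = 36.82 mm
(b) Maximum bending moment at the fixed end: M = P·L = 48000 × 3.4 = 163200 N·m. Convert y_max = 50 mm = 0.05 m.
  σ = M·y_max / I = (163200 × 0.05) / (8.85 × 10⁻⁵) = 9.22 × 10⁷ Pa = 92.2 MPa
Final answer: (a) δ = 36.82 mm, (b) σ = 92.2 MPa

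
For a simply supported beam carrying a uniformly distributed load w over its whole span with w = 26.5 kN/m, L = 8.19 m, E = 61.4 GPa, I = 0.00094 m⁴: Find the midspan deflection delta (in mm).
Model: a simply supported beam carrying a uniformly distributed load w over its whole span, so delta = (5·w·L^4) / (384·E·I).
Convert to SI units:
  w = 26.5 kN/m = 26500 N/m
  E = 61.4 GPa = 6.14 × 10¹⁰ Pa
Substitute:
  delta = (5 × 26500 × 8.19^4) / (384 × (6.14 × 10¹⁰) × 0.00094)
  delta = 0.0269 m
Convert: delta = 0.0269 m = 26.9 mm
Final answer: delta = 26.9 mm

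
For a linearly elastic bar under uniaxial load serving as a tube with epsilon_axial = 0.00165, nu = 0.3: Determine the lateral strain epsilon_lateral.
Model: a linearly elastic bar under uniaxial load, so epsilon_lateral = -nu·epsilon_axial.
Substitute:
  epsilon_lateral = -(0.3 × 0.00165)
  epsilon_lateral = -0.000495
Final answer: epsilon_lateral = -0.000495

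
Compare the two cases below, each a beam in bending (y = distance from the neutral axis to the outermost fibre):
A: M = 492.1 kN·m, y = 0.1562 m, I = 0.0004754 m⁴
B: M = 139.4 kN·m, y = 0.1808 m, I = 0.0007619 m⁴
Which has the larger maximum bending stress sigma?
Model: a beam in bending (y = distance from the neutral axis to the outermost fibre), so sigma = (M·y) / I (SI units).
  A: sigma = (492100 × 0.1562) / 0.0004754 = 1.617 × 10⁸ Pa = 161.7 MPa
  B: sigma = (139400 × 0.1808) / 0.0007619 = 3.308 × 10⁷ Pa = 33.08 MPa
161.7 MPa > 33.08 MPa, so A is larger.
Final answer: A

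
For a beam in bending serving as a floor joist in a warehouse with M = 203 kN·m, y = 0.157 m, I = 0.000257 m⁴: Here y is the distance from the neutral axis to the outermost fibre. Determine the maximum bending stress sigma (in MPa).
Model: a beam in bending, so sigma = (M·y) / I.
Convert to SI units:
  M = 203 kN·m = 203000 N·m
Substitute:
  sigma = (203000 × 0.157) / 0.000257
  sigma = 1.24 × 10⁸ Pa
Convert: sigma = 1.24 × 10⁸ Pa = 124 MPa
Final answer: sigma = 124 MPa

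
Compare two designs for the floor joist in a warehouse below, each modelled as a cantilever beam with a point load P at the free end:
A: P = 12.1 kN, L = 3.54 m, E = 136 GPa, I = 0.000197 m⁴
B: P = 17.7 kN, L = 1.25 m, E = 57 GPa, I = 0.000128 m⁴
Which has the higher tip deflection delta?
Model: a cantilever beam with a point load P at the free end, so delta = (P·L^3) / (3·E·I) (SI units).
  A: delta = (12100 × 3.54^3) / (3 × (1.36 × 10¹¹) × 0.000197) = 0.006678 m = 6.678 mm
  B: delta = (17700 × 1.25^3) / (3 × (5.7 × 10¹⁰) × 0.000128) = 0.001579 m = 1.579 mm
6.678 mm > 1.579 mm, so A is larger.
Final answer: A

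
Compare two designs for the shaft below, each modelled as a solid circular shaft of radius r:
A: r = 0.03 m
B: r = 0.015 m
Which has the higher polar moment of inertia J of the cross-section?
Model: a solid circular shaft of radius r, so J = (π·r^4) / 2 (SI units).
  A: J = (π × 0.03^4) / 2 = 1.272 × 10⁻⁶ m⁴
  B: J = (π × 0.015^4) / 2 = 7.952 × 10⁻⁸ m⁴
1.272 × 10⁻⁶ m⁴ > 7.952 × 10⁻⁸ m⁴, so A is larger.
Final answer: A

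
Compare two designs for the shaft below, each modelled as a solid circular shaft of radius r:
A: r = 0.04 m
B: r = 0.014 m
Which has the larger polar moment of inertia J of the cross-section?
Model: a solid circular shaft of radius r, so J = (π·r^4) / 2 (SI units).
  A: J = (π × 0.04^4) / 2 = 4.021 × 10⁻⁶ m⁴
  B: J = (π × 0.014^4) / 2 = 6.034 × 10⁻⁸ m⁴
4.021 × 10⁻⁶ m⁴ > 6.034 × 10⁻⁸ m⁴, so A is larger.
Final answer: A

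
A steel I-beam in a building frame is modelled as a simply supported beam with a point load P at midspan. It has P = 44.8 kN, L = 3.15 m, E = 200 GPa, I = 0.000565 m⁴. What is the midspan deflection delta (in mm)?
Model: a simply supported beam with a point load P at midspan, so delta = (P·L^3) / (48·E·I).
Convert to SI units:
  P = 44.8 kN = 44800 N
  E = 200 GPa = 2 × 10¹¹ Pa
Substitute:
  delta = (44800 × 3.15^3) / (48 × (2 × 10¹¹) × 0.000565)
  delta = 0.0002582 m
Convert: delta = 0.0002582 m = 0.2582 mm
Final answer: delta = 0.2582 mm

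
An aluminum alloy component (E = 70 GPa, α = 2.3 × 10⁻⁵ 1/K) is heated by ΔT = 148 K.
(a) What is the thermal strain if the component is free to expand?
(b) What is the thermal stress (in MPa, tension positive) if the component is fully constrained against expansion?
(a) Free thermal strain ε_th = α·ΔT = (2.3 × 10⁻⁵) × 148 = 0.003404
(b) Fully constrained, the expansion is suppressed, so σ = -E·α·ΔT. Convert E = 70 GPa = 7 × 10¹⁰ Pa.
  σ = -(7 × 10¹⁰) × (2.3 × 10⁻⁵) × 148 = -2.383 × 10⁸ Pa = -238.3 MPa (compressive)
Final answer: (a) ε_th = 0.003404, (b) σ = -238.3 MPa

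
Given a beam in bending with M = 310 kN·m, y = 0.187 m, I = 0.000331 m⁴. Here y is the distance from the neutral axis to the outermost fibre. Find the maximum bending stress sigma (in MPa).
Model: a beam in bending, so sigma = (M·y) / I.
Convert to SI units:
  M = 310 kN·m = 310000 N·m
Substitute:
  sigma = (310000 × 0.187) / 0.000331
  sigma = 1.751 × 10⁸ Pa
Convert: sigma = 1.751 × 10⁸ Pa = 175.1 MPa
Final answer: sigma = 175.1 MPa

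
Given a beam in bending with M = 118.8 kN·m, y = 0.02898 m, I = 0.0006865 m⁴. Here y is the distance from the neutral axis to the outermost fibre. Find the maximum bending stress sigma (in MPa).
Model: a beam in bending, so sigma = (M·y) / I.
Convert to SI units:
  M = 118.8 kN·m = 118800 N·m
Substitute:
  sigma = (118800 × 0.02898) / 0.0006865
  sigma = 5.015 × 10⁶ Pa
Convert: sigma = 5.015 × 10⁶ Pa = 5.015 MPa
Final answer: sigma = 5.015 MPa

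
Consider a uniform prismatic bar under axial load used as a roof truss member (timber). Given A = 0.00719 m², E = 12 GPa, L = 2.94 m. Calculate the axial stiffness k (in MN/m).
Model: a uniform prismatic bar under axial load, so k = (A·E) / L.
Convert to SI units:
  E = 12 GPa = 1.2 × 10¹⁰ Pa
Substitute:
  k = (0.00719 × (1.2 × 10¹⁰)) / 2.94
  k = 2.935 × 10⁷ N/m
Convert: k = 2.935 × 10⁷ N/m = 29.35 MN/m
Final answer: k = 29.35 MN/m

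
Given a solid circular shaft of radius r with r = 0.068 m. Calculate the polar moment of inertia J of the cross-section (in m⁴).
Model: a solid circular shaft of radius r, so J = (π·r^4) / 2.
Substitute:
  J = (π × 0.068^4) / 2
  J = 3.359 × 10⁻⁵ m⁴
Final answer: J = 3.359 × 10⁻⁵ m⁴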